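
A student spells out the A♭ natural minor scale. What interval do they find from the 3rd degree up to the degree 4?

Spelling the A♭ natural minor scale: A♭ B♭ C♭ D♭ E♭ F♭ G♭.
The 3rd degree is C♭ and the degree 4 is D♭.
From C♭ to D♭ is 2 semitones, exactly the major second.

M2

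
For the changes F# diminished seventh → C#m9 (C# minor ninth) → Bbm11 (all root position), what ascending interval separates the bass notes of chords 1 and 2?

The roots are F# and C#.
F# up to C# spans 5 letter names and 7 semitones — a perfect fifth.

perfect fifth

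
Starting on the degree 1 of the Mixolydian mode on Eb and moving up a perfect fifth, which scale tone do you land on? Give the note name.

Bb

The scale is Eb F G Ab Bb C Db.
The degree 1 is Eb; a perfect fifth above that is Bb — scale degree 5.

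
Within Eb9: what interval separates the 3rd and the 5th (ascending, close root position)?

minor third

Spelling the chord: Eb-G-Bb-Db-F.
The 3rd is G and the 5th is Bb.
From G to Bb: 3 semitones over a third = minor.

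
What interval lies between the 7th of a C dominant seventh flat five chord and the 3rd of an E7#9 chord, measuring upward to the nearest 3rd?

The 7th of C dominant seventh flat five is Bb; the 3rd of E7#9 is G#.
Bb up to G# is 10 semitones, a half step wider than a major sixth, so the interval is augmented.

augmented 6th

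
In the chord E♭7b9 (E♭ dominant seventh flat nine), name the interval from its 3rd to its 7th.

Spelling the chord: E♭-G-B♭-D♭-F♭.
3rd = G; 7th = D♭.
G up to D♭ is 6 semitones, a half step narrower than a perfect fifth, so the interval is diminished.

d5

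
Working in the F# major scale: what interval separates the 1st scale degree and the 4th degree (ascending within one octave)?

Spelling the F# major scale: F# G# A# B C# D# E#.
That puts F# below B.
Counting 4 letters and 5 half steps from F# gives a perfect fourth.

perfect 4th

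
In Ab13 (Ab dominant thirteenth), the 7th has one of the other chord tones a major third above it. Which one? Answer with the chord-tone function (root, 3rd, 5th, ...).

Ab13 (Ab dominant thirteenth): Ab, C, Eb, Gb, Bb, F.
The 7th is Gb. A major third above Gb is Bb.
Bb is the chord's 9th.

9th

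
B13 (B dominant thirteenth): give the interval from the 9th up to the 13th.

Spelling the chord: B D# F# A C# G#.
9th = C#; 13th = G#.
C# up to G# spans 5 letter names and 7 semitones — a perfect fifth.

perfect fifth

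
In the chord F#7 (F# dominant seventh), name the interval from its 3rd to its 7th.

diminished fifth

The chord tones of F#7 are F#-A#-C#-E.
So we need the interval from A# up to E.
From A# to E: 6 semitones over a fifth = diminished.
That tritone between 3rd and 7th is what gives the dominant seventh its pull toward resolution.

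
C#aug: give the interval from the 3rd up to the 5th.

major third

Spelling the chord: C# E# G##.
That puts E# below G##.
Counting 3 letters and 4 half steps from E# gives a major third.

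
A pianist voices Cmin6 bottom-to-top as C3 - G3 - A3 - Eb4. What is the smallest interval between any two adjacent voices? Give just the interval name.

M2

Adjacent intervals: C3→G3 = perfect fifth; G3→A3 = major second; A3→Eb4 = diminished fifth.
The smallest is G3 to A3, a major second (2 semitones).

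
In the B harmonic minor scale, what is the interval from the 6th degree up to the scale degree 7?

augmented 2nd

Spelling the B harmonic minor scale: B C# D E F# G A#.
That puts G below A#.
G up to A# is 3 semitones, a half step wider than a major second, so the interval is augmented.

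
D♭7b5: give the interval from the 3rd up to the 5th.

d3

The chord tones of D♭ dominant seventh flat five are D♭-F-A𝄫-C♭.
3rd = F; 5th = A𝄫.
From F to A𝄫: 2 semitones over a third = diminished.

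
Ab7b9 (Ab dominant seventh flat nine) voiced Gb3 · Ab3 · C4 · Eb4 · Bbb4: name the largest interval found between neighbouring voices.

diminished fifth

Adjacent intervals: Gb3→Ab3 = major second; Ab3→C4 = major third; C4→Eb4 = minor third; Eb4→Bbb4 = diminished fifth.
The largest is Eb4 to Bbb4, a diminished fifth (6 semitones).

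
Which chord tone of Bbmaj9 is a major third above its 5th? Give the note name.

A

Bbmaj9 (Bb major ninth) is spelled Bb–D–F–A–C.
The 5th is F. A major third above F is A.
A is the chord's 7th.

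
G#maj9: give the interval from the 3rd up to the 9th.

G# major ninth is spelled G#, B#, D#, F##, A#.
That puts B# below A#.
7 letter names make it a seventh; at 10 semitones (a half step narrower than major) the quality is minor.

minor 7th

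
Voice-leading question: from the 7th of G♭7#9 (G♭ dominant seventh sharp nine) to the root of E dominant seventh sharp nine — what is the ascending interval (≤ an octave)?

augmented seventh

G♭7#9 (G♭ dominant seventh sharp nine) has F♭ as its 7th, and E dominant seventh sharp nine has E as its root.
7 letter names make it a seventh; at 12 semitones (a half step wider than major) the quality is augmented.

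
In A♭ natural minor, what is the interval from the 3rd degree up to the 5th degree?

major third

A♭ natural minor: A♭ B♭ C♭ D♭ E♭ F♭ G♭.
So we need the interval from C♭ up to E♭.
C♭ up to E♭ spans 3 letter names and 4 semitones — a major third.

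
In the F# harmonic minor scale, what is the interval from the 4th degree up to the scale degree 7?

F# harmonic minor: F# G# A B C# D E#.
So we need the interval from B up to E#.
From B to E#: 6 semitones over a fourth = augmented.

A4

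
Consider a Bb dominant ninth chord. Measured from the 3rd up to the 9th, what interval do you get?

Spelling the chord: Bb-D-F-Ab-C.
That puts D below C.
7 letter names make it a seventh; at 10 semitones (a half step narrower than major) the quality is minor.

minor seventh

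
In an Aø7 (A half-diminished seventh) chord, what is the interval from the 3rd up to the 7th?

Spelling the chord: A C E♭ G.
So we need the interval from C up to G.
C up to G spans 5 letter names and 7 semitones — a perfect fifth.

perfect 5th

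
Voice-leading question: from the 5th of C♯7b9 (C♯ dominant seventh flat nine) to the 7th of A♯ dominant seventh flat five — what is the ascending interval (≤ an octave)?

perfect unison

The 5th of C♯7b9 (C♯ dominant seventh flat nine) is G♯; the 7th of A♯ dominant seventh flat five is G♯.
Counting 1 letters and 0 half steps from G♯ gives a perfect unison.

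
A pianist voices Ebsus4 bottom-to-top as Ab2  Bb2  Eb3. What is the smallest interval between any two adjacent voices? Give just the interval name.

major 2nd

Adjacent intervals: Ab2→Bb2 = major second; Bb2→Eb3 = perfect fourth.
The smallest is Ab2 to Bb2, a major second (2 semitones).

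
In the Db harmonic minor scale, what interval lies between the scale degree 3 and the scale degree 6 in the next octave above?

perfect eleventh

The scale runs Db Eb Fb Gb Ab Bbb C.
That puts Fb below Bbb.
Counting 11 letters and 17 half steps from Fb gives a perfect eleventh.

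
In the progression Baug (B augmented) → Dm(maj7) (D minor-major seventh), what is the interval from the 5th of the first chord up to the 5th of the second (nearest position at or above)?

Baug (B augmented) has F## as its 5th, and Dm(maj7) (D minor-major seventh) has A as its 5th.
F## up to A is 2 semitones, a whole step narrower than a major third, so the interval is diminished.

diminished third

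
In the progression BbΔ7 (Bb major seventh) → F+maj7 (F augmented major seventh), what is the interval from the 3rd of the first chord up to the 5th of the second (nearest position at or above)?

major seventh

The 3rd of BbΔ7 (Bb major seventh) is D; the 5th of F+maj7 (F augmented major seventh) is C#.
D up to C# spans 7 letter names and 11 semitones — a major seventh.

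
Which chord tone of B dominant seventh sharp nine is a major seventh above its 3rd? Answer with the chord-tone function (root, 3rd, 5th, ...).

9th

The chord tones of B7#9 (B dominant seventh sharp nine) are B–D#–F#–A–C##.
The 3rd is D#. A major seventh above D# is C##.
C## is the chord's 9th.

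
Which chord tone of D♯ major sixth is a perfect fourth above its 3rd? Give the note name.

B#

Spelling the chord: D♯ F𝄪 A♯ B♯.
The 3rd is F𝄪. A perfect fourth above F𝄪 is B♯.
B♯ is the chord's 6th.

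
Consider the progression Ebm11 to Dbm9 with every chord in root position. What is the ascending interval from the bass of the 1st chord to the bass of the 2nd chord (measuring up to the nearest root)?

minor seventh

The roots are Eb and Db.
From Eb to Db: 10 semitones over a seventh = minor.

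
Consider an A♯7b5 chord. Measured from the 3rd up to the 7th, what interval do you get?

A♯7b5: A♯ C𝄪 E G♯.
3rd = C𝄪; 7th = G♯.
C𝄪 up to G♯ is 6 semitones, a half step narrower than a perfect fifth, so the interval is diminished.
That tritone between 3rd and 7th is what gives the dominant seventh its pull toward resolution.

d5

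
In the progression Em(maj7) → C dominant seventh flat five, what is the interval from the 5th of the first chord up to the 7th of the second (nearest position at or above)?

diminished octave

Em(maj7) has B as its 5th, and C dominant seventh flat five has Bb as its 7th.
B up to Bb is 11 semitones, a half step narrower than a perfect octave, so the interval is diminished.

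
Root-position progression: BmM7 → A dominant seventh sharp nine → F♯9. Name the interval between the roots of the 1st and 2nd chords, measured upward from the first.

minor seventh

The roots are B and A.
7 letter names make it a seventh; at 10 semitones (a half step narrower than major) the quality is minor.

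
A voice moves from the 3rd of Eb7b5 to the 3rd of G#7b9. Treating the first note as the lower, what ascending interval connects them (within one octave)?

Eb7b5 has G as its 3rd, and G#7b9 has B# as its 3rd.
From G to B#: 5 semitones over a third = augmented.

augmented third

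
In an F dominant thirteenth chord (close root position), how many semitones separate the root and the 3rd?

Spelling the chord: F, A, C, E♭, G, D.
F to A is a major third: 4 semitones.

4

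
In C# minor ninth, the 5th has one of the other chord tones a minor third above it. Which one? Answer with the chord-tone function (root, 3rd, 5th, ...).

7th

The chord tones of C#m9 (C# minor ninth) are C#–E–G#–B–D#.
The 5th is G#. A minor third above G# is B.
B is the chord's 7th.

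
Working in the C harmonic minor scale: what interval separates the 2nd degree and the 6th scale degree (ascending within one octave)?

C harmonic minor: C D Eb F G Ab B.
The 2nd degree is D and the degree 6 is Ab.
5 letter names make it a fifth; at 6 semitones (a half step narrower than perfect) the quality is diminished.

diminished 5th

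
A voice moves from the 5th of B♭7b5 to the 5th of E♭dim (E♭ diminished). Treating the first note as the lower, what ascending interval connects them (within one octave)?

perfect fourth

B♭7b5 has F♭ as its 5th, and E♭dim (E♭ diminished) has B𝄫 as its 5th.
Counting 4 letters and 5 half steps from F♭ gives a perfect fourth.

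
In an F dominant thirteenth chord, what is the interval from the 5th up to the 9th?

perfect fifth

Spelling the chord: F–A–C–E♭–G–D.
That puts C below G.
C up to G spans 5 letter names and 7 semitones — a perfect fifth.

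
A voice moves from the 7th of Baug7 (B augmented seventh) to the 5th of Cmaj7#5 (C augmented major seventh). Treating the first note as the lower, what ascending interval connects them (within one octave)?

Baug7 (B augmented seventh) has A as its 7th, and Cmaj7#5 (C augmented major seventh) has G# as its 5th.
Counting 7 letters and 11 half steps from A gives a major seventh.

major 7th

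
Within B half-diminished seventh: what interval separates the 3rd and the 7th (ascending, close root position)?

Spelling the chord: B D F A.
The 3rd is D and the 7th is A.
Counting 5 letters and 7 half steps from D gives a perfect fifth.

perfect fifth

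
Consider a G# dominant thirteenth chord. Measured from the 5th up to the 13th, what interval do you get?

G#13 (G# dominant thirteenth) is spelled G#, B#, D#, F#, A#, E#.
That puts D# below E#.
From D# to E# is 14 semitones, exactly the major ninth.

M9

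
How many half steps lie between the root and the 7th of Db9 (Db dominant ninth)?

Spelling the chord: Db–F–Ab–Cb–Eb.
Db to Cb is a minor seventh: 10 semitones.

10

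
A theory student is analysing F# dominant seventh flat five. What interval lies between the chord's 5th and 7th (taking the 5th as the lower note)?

F#7b5 is spelled F#-A#-C-E.
The 5th is C and the 7th is E.
C up to E spans 3 letter names and 4 semitones — a major third.

major third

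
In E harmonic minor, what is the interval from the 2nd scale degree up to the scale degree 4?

m3

Spelling E harmonic minor: E F♯ G A B C D♯.
So we need the interval from F♯ up to A.
3 letter names make it a third; at 3 semitones (a half step narrower than major) the quality is minor.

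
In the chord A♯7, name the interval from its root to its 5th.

perfect fifth

The chord tones of A♯ dominant seventh are A♯–C𝄪–E♯–G♯.
Root = A♯; 5th = E♯.
A♯ up to E♯ spans 5 letter names and 7 semitones — a perfect fifth.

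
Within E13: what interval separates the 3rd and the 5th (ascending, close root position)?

minor third

Spelling the chord: E-G#-B-D-F#-C#.
So we need the interval from G# up to B.
3 letter names make it a third; at 3 semitones (a half step narrower than major) the quality is minor.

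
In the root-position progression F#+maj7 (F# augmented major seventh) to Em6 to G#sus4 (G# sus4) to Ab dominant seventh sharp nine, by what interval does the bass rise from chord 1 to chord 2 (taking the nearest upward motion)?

minor seventh

The roots are F# and E.
F# up to E is 10 semitones, a half step narrower than a major seventh, so the interval is minor.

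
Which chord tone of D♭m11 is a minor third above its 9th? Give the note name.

Gb

Spelling the chord: D♭, F♭, A♭, C♭, E♭, G♭.
The 9th is E♭. A minor third above E♭ is G♭.
G♭ is the chord's 11th.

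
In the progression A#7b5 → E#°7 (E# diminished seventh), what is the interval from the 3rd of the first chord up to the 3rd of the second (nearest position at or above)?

A#7b5 has C## as its 3rd, and E#°7 (E# diminished seventh) has G# as its 3rd.
5 letter names make it a fifth; at 6 semitones (a half step narrower than perfect) the quality is diminished.

diminished 5th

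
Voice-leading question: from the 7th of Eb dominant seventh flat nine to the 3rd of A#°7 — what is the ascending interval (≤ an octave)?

augmented seventh

The 7th of Eb dominant seventh flat nine is Db; the 3rd of A#°7 is C#.
7 letter names make it a seventh; at 12 semitones (a half step wider than major) the quality is augmented.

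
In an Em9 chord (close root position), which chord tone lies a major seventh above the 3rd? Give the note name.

F#

Emin9 (E minor ninth): E–G–B–D–F#.
The 3rd is G. A major seventh above G is F#.
F# is the chord's 9th.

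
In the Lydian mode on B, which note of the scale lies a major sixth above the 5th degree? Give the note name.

D#

The scale is B C# D# E# F# G# A#.
The 5th degree is F#; a major sixth above that is D# — scale degree 3.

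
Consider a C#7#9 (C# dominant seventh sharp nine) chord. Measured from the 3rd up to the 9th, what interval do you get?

major seventh

The chord tones of C#7#9 (C# dominant seventh sharp nine) are C# E# G# B D##.
The 3rd is E# and the 9th is D##.
From E# to D## is 11 semitones, exactly the major seventh.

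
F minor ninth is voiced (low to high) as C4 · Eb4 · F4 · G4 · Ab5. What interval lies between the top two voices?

m9

Those voices are G4 and Ab5.
From G to Ab: 13 semitones over a ninth = minor.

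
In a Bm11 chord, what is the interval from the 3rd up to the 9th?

Bm11: B–D–F♯–A–C♯–E.
3rd = D; 9th = C♯.
From D to C♯ is 11 semitones, exactly the major seventh.

major seventh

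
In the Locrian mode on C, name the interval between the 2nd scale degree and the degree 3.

major second

C locrian: C D♭ E♭ F G♭ A♭ B♭.
That puts D♭ below E♭.
D♭ up to E♭ spans 2 letter names and 2 semitones — a major second.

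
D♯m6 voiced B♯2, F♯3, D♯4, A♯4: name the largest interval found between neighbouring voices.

Adjacent intervals: B♯2→F♯3 = diminished fifth; F♯3→D♯4 = major sixth; D♯4→A♯4 = perfect fifth.
The largest is F♯3 to D♯4, a major sixth (9 semitones).

major sixth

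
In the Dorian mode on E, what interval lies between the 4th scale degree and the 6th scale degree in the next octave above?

major 10th

Spelling the Dorian mode on E: E F# G A B C# D.
4th scale degree = A; 6th scale degree (up an octave) = C#.
Counting 10 letters and 16 half steps from A gives a major tenth.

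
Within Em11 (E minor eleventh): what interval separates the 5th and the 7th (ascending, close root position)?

minor third

Spelling the chord: E, G, B, D, F#, A.
So we need the interval from B up to D.
From B to D: 3 semitones over a third = minor.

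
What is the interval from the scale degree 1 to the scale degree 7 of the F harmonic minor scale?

major 7th

The scale runs F G A♭ B♭ C D♭ E.
The scale degree 1 is F and the 7th degree is E.
Counting 7 letters and 11 half steps from F gives a major seventh.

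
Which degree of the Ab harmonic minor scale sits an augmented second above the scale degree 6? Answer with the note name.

G

The scale is Ab Bb Cb Db Eb Fb G.
The scale degree 6 is Fb; an augmented second above that is G — scale degree 7.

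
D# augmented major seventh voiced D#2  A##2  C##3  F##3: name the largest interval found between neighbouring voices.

augmented fifth

Adjacent intervals: D#2→A##2 = augmented fifth; A##2→C##3 = minor third; C##3→F##3 = perfect fourth.
The largest is D#2 to A##2, an augmented fifth (8 semitones).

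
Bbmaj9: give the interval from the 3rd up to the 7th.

perfect 5th

The chord tones of Bbmaj9 are Bb–D–F–A–C.
That puts D below A.
Counting 5 letters and 7 half steps from D gives a perfect fifth.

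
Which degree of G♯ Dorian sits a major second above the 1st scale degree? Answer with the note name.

A#

The scale is G♯ A♯ B C♯ D♯ E♯ F♯.
The 1st scale degree is G♯; a major second above that is A♯ — scale degree 2.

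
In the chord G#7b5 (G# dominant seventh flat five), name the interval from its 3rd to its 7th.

G#7b5 is spelled G#, B#, D, F#.
That puts B# below F#.
B# up to F# is 6 semitones, a half step narrower than a perfect fifth, so the interval is diminished.
That tritone between 3rd and 7th is what gives the dominant seventh its pull toward resolution.

diminished fifth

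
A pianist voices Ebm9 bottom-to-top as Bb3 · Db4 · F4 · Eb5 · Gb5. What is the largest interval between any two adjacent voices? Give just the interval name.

minor seventh

Adjacent intervals: Bb3→Db4 = minor third; Db4→F4 = major third; F4→Eb5 = minor seventh; Eb5→Gb5 = minor third.
The largest is F4 to Eb5, a minor seventh (10 semitones).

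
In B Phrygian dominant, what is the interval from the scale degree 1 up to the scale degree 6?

B phrygian dominant: B C D# E F# G A.
Scale degree 1 = B; degree 6 = G.
6 letter names make it a sixth; at 8 semitones (a half step narrower than major) the quality is minor.

minor 6th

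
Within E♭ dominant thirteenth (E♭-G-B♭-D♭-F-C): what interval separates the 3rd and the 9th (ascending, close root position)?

minor seventh

3rd = G; 9th = F.
G up to F is 10 semitones, a half step narrower than a major seventh, so the interval is minor.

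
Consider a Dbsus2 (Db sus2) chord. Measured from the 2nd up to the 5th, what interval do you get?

perfect fourth

Dbsus2 (Db sus2) is spelled Db–Eb–Ab.
The 2nd is Eb and the 5th is Ab.
Eb up to Ab spans 4 letter names and 5 semitones — a perfect fourth.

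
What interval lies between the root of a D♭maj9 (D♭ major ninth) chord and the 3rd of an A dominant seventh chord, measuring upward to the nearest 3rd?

D♭maj9 (D♭ major ninth) has D♭ as its root, and A dominant seventh has C♯ as its 3rd.
From D♭ to C♯: 12 semitones over a seventh = augmented.

augmented seventh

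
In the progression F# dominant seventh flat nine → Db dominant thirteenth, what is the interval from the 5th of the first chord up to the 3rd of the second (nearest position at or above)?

diminished fourth

F# dominant seventh flat nine has C# as its 5th, and Db dominant thirteenth has F as its 3rd.
4 letter names make it a fourth; at 4 semitones (a half step narrower than perfect) the quality is diminished.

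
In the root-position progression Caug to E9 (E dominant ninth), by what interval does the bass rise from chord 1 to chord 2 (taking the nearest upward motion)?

The roots are C and E.
Counting 3 letters and 4 half steps from C gives a major third.

major 3rd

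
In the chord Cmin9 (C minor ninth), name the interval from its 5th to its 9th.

C minor ninth: C Eb G Bb D.
So we need the interval from G up to D.
Counting 5 letters and 7 half steps from G gives a perfect fifth.

perfect 5th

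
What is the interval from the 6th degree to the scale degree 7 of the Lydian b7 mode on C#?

The scale runs C# D# E# F## G# A# B.
6th degree = A#; scale degree 7 = B.
2 letter names make it a second; at 1 semitone (a half step narrower than major) the quality is minor.

minor second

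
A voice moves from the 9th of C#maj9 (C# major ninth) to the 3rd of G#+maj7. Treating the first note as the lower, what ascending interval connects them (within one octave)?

major sixth

The 9th of C#maj9 (C# major ninth) is D#; the 3rd of G#+maj7 is B#.
From D# to B# is 9 semitones, exactly the major sixth.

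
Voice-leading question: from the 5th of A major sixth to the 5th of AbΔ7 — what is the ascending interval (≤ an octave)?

The 5th of A major sixth is E; the 5th of AbΔ7 is Eb.
E up to Eb is 11 semitones, a half step narrower than a perfect octave, so the interval is diminished.

diminished 8th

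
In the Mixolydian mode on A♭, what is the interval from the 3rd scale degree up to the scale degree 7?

diminished fifth

The scale runs A♭ B♭ C D♭ E♭ F G♭.
The 3rd scale degree is C and the 7th degree is G♭.
From C to G♭: 6 semitones over a fifth = diminished.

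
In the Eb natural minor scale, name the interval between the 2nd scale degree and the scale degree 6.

Eb natural minor: Eb F Gb Ab Bb Cb Db.
The 2nd scale degree is F and the degree 6 is Cb.
From F to Cb: 6 semitones over a fifth = diminished.

diminished fifth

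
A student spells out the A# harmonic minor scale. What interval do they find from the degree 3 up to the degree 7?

A5

Spelling the A# harmonic minor scale: A# B# C# D# E# F# G##.
The degree 3 is C# and the degree 7 is G##.
5 letter names make it a fifth; at 8 semitones (a half step wider than perfect) the quality is augmented.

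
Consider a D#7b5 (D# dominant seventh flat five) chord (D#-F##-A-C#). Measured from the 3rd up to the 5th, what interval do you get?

diminished third

The 3rd is F## and the 5th is A.
3 letter names make it a third; at 2 semitones (a whole step narrower than major) the quality is diminished.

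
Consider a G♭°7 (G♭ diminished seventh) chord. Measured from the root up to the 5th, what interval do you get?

The chord tones of G♭dim7 are G♭ B𝄫 D𝄫 F𝄫.
So we need the interval from G♭ up to D𝄫.
From G♭ to D𝄫: 6 semitones over a fifth = diminished.

diminished fifth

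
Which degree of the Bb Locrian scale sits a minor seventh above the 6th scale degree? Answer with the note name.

The scale is Bb Cb Db Eb Fb Gb Ab.
The 6th scale degree is Gb; a minor seventh above that is Fb — scale degree 5.

Fb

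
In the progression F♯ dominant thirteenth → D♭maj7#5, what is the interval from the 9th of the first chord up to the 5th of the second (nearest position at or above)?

The 9th of F♯ dominant thirteenth is G♯; the 5th of D♭maj7#5 is A.
2 letter names make it a second; at 1 semitone (a half step narrower than major) the quality is minor.

minor 2nd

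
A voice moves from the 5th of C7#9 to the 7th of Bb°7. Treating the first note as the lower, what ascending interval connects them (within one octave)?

C7#9 has G as its 5th, and Bb°7 has Abb as its 7th.
From G to Abb: 0 semitones over a second = diminished.

diminished 2nd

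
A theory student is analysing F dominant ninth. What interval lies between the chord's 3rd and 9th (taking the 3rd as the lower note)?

m7

The chord tones of F9 are F A C Eb G.
So we need the interval from A up to G.
A up to G is 10 semitones, a half step narrower than a major seventh, so the interval is minor.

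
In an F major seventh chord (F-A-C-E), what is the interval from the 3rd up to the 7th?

perfect 5th

The 3rd is A and the 7th is E.
From A to E is 7 semitones, exactly the perfect fifth.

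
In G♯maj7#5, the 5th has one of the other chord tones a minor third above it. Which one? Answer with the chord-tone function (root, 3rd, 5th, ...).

Spelling the chord: G♯, B♯, D𝄪, F𝄪.
The 5th is D𝄪. A minor third above D𝄪 is F𝄪.
F𝄪 is the chord's 7th.

7th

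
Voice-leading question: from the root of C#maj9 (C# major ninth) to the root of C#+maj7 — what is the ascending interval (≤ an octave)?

C#maj9 (C# major ninth) has C# as its root, and C#+maj7 has C# as its root.
C# up to C# spans 1 letter names and 0 semitones — a perfect unison.

P1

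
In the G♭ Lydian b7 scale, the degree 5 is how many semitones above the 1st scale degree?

7

The scale is G♭ A♭ B♭ C D♭ E♭ F♭.
G♭ up to D♭ is a perfect fifth — 7 semitones.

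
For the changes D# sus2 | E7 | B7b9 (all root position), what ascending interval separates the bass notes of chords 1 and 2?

The roots are D# and E.
D# up to E is 1 semitone, a half step narrower than a major second, so the interval is minor.

m2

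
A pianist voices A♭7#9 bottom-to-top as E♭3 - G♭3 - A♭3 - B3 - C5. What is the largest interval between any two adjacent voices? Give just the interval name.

Adjacent intervals: E♭3→G♭3 = minor third; G♭3→A♭3 = major second; A♭3→B3 = augmented second; B3→C5 = minor ninth.
The largest is B3 to C5, a minor ninth (13 semitones).

minor ninth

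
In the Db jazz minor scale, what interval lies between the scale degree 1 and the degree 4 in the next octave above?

The scale runs Db Eb Fb Gb Ab Bb C.
That puts Db below Gb.
From Db to Gb is 17 semitones, exactly the perfect eleventh.

P11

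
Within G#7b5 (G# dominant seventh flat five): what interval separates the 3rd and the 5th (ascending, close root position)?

diminished third

G# dominant seventh flat five: G# B# D F#.
That puts B# below D.
From B# to D: 2 semitones over a third = diminished.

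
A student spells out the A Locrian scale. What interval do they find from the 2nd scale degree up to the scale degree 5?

P4

The scale runs A B♭ C D E♭ F G.
The 2nd scale degree is B♭ and the scale degree 5 is E♭.
From B♭ to E♭ is 5 semitones, exactly the perfect fourth.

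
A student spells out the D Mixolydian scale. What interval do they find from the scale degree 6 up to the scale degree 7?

minor second

Spelling the D Mixolydian scale: D E F# G A B C.
Scale degree 6 = B; scale degree 7 = C.
2 letter names make it a second; at 1 semitone (a half step narrower than major) the quality is minor.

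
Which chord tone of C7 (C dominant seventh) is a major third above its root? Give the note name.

E

The chord tones of C dominant seventh are C, E, G, Bb.
The root is C. A major third above C is E.
E is the chord's 3rd.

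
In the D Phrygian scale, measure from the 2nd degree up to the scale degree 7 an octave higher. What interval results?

major 13th

D phrygian: D Eb F G A Bb C.
The 2nd degree is Eb and the 7th degree (up an octave) is C.
Eb up to C spans 13 letter names and 21 semitones — a major thirteenth.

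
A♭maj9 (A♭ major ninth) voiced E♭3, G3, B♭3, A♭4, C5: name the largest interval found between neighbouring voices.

minor seventh

Adjacent intervals: E♭3→G3 = major third; G3→B♭3 = minor third; B♭3→A♭4 = minor seventh; A♭4→C5 = major third.
The largest is B♭3 to A♭4, a minor seventh (10 semitones).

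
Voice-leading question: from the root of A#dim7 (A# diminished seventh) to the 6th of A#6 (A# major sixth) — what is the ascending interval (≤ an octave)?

The root of A#dim7 (A# diminished seventh) is A#; the 6th of A#6 (A# major sixth) is F##.
A# up to F## spans 6 letter names and 9 semitones — a major sixth.

major sixth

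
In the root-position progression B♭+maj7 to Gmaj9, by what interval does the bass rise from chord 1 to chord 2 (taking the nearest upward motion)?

The roots are B♭ and G.
B♭ up to G spans 6 letter names and 9 semitones — a major sixth.

major 6th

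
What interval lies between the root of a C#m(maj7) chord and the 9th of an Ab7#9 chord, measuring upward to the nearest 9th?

The root of C#m(maj7) is C#; the 9th of Ab7#9 is B.
C# up to B is 10 semitones, a half step narrower than a major seventh, so the interval is minor.

m7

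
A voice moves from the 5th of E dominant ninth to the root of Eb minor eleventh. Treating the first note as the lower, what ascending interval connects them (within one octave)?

E dominant ninth has B as its 5th, and Eb minor eleventh has Eb as its root.
From B to Eb: 4 semitones over a fourth = diminished.

diminished 4th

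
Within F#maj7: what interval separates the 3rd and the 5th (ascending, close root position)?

The chord tones of F#maj7 are F#–A#–C#–E#.
So we need the interval from A# up to C#.
3 letter names make it a third; at 3 semitones (a half step narrower than major) the quality is minor.

minor third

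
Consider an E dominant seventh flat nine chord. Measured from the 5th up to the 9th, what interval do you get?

E dominant seventh flat nine is spelled E, G♯, B, D, F.
The 5th is B and the 9th is F.
B up to F is 6 semitones, a half step narrower than a perfect fifth, so the interval is diminished.

diminished 5th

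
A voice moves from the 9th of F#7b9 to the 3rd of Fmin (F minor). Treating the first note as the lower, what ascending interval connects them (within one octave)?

minor second

F#7b9 has G as its 9th, and Fmin (F minor) has Ab as its 3rd.
2 letter names make it a second; at 1 semitone (a half step narrower than major) the quality is minor.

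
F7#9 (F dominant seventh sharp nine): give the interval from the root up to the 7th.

minor seventh

Spelling the chord: F A C Eb G#.
The root is F and the 7th is Eb.
7 letter names make it a seventh; at 10 semitones (a half step narrower than major) the quality is minor.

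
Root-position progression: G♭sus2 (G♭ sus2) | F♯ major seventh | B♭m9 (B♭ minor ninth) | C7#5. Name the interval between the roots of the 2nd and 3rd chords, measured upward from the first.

diminished fourth

The roots are F♯ and B♭.
F♯ up to B♭ is 4 semitones, a half step narrower than a perfect fourth, so the interval is diminished.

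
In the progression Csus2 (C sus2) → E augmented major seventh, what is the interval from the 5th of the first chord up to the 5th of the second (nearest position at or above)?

Csus2 (C sus2) has G as its 5th, and E augmented major seventh has B# as its 5th.
From G to B#: 5 semitones over a third = augmented.

A3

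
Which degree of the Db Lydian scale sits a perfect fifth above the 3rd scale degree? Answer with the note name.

C

The scale is Db Eb F G Ab Bb C.
The 3rd scale degree is F; a perfect fifth above that is C — scale degree 7.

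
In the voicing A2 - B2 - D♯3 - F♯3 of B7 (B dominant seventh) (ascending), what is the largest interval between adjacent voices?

major third

Adjacent intervals: A2→B2 = major second; B2→D♯3 = major third; D♯3→F♯3 = minor third.
The largest is B2 to D♯3, a major third (4 semitones).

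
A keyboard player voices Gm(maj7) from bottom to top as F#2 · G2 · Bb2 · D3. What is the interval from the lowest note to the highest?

minor sixth

The outer voices are F#2 and D3.
6 letter names make it a sixth; at 8 semitones (a half step narrower than major) the quality is minor.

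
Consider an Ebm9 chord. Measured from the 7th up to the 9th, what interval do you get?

major third

Spelling the chord: Eb-Gb-Bb-Db-F.
7th = Db; 9th = F.
From Db to F is 4 semitones, exactly the major third.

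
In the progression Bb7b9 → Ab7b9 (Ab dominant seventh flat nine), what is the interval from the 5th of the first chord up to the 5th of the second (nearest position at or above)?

minor seventh

Bb7b9 has F as its 5th, and Ab7b9 (Ab dominant seventh flat nine) has Eb as its 5th.
7 letter names make it a seventh; at 10 semitones (a half step narrower than major) the quality is minor.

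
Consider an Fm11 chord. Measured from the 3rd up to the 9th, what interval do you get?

The chord tones of Fm11 are F A♭ C E♭ G B♭.
The 3rd is A♭ and the 9th is G.
A♭ up to G spans 7 letter names and 11 semitones — a major seventh.

major 7th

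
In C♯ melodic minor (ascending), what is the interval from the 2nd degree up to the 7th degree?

M6

Spelling C♯ melodic minor (ascending): C♯ D♯ E F♯ G♯ A♯ B♯.
So we need the interval from D♯ up to B♯.
From D♯ to B♯ is 9 semitones, exactly the major sixth.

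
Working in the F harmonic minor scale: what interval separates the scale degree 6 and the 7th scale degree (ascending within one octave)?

Spelling the F harmonic minor scale: F G Ab Bb C Db E.
Scale degree 6 = Db; scale degree 7 = E.
2 letter names make it a second; at 3 semitones (a half step wider than major) the quality is augmented.

augmented 2nd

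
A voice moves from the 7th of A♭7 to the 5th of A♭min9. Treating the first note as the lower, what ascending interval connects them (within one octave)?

The 7th of A♭7 is G♭; the 5th of A♭min9 is E♭.
G♭ up to E♭ spans 6 letter names and 9 semitones — a major sixth.

major sixth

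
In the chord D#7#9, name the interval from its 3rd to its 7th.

The chord tones of D#7#9 are D#, F##, A#, C#, E##.
That puts F## below C#.
5 letter names make it a fifth; at 6 semitones (a half step narrower than perfect) the quality is diminished.

diminished 5th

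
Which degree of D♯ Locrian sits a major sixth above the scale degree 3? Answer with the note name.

D#

The scale is D♯ E F♯ G♯ A B C♯.
The scale degree 3 is F♯; a major sixth above that is D♯ — scale degree 1.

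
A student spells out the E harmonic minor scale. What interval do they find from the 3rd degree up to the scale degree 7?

Spelling the E harmonic minor scale: E F# G A B C D#.
So we need the interval from G up to D#.
From G to D#: 8 semitones over a fifth = augmented.

augmented fifth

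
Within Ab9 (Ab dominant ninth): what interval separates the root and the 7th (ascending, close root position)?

minor seventh

Ab9: Ab, C, Eb, Gb, Bb.
That puts Ab below Gb.
Ab up to Gb is 10 semitones, a half step narrower than a major seventh, so the interval is minor.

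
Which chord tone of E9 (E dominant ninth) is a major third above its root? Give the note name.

G#

The chord tones of E9 are E, G♯, B, D, F♯.
The root is E. A major third above E is G♯.
G♯ is the chord's 3rd.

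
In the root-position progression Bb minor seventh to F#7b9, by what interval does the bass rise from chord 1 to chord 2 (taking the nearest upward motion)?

augmented fifth

The roots are Bb and F#.
From Bb to F#: 8 semitones over a fifth = augmented.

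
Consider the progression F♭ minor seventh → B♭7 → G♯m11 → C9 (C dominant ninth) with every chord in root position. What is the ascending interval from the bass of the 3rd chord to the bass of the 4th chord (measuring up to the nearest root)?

diminished 4th

The roots are G♯ and C.
From G♯ to C: 4 semitones over a fourth = diminished.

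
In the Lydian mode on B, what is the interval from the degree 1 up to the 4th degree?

B lydian: B C♯ D♯ E♯ F♯ G♯ A♯.
So we need the interval from B up to E♯.
B up to E♯ is 6 semitones, a half step wider than a perfect fourth, so the interval is augmented.

A4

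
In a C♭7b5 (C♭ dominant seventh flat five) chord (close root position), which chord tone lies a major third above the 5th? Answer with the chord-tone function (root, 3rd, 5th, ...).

7th

The chord tones of C♭7b5 are C♭ E♭ G𝄫 B𝄫.
The 5th is G𝄫. A major third above G𝄫 is B𝄫.
B𝄫 is the chord's 7th.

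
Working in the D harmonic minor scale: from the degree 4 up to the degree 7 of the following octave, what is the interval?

augmented eleventh

D harmonic minor: D E F G A Bb C#.
So we need the interval from G up to C#.
11 letter names make it an eleventh; at 18 semitones (a half step wider than perfect) the quality is augmented.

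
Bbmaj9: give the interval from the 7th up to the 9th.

minor third

The chord tones of Bbmaj9 are Bb-D-F-A-C.
7th = A; 9th = C.
3 letter names make it a third; at 3 semitones (a half step narrower than major) the quality is minor.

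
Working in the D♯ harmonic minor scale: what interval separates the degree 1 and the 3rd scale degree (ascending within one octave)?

m3

The scale runs D♯ E♯ F♯ G♯ A♯ B C𝄪.
That puts D♯ below F♯.
From D♯ to F♯: 3 semitones over a third = minor.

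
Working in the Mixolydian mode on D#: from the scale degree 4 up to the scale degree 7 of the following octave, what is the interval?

Spelling the Mixolydian mode on D#: D# E# F## G# A# B# C#.
So we need the interval from G# up to C#.
From G# to C# is 17 semitones, exactly the perfect eleventh.

perfect eleventh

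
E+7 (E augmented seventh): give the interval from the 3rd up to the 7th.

The chord tones of E augmented seventh are E-G♯-B♯-D.
3rd = G♯; 7th = D.
5 letter names make it a fifth; at 6 semitones (a half step narrower than perfect) the quality is diminished.

diminished 5th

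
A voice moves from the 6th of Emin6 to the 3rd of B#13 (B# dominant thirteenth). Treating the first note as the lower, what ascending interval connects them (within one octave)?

The 6th of Emin6 is C#; the 3rd of B#13 (B# dominant thirteenth) is D##.
2 letter names make it a second; at 3 semitones (a half step wider than major) the quality is augmented.

augmented second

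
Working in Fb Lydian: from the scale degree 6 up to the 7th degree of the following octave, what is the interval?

The scale runs Fb Gb Ab Bb Cb Db Eb.
That puts Db below Eb.
From Db to Eb is 14 semitones, exactly the major ninth.

major ninth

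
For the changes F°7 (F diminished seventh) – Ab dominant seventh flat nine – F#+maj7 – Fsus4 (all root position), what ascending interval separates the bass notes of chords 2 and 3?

The roots are Ab and F#.
From Ab to F#: 10 semitones over a sixth = augmented.

augmented 6th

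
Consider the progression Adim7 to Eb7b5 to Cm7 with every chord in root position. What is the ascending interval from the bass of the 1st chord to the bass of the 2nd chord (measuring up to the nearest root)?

The roots are A and Eb.
A up to Eb is 6 semitones, a half step narrower than a perfect fifth, so the interval is diminished.

diminished 5th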